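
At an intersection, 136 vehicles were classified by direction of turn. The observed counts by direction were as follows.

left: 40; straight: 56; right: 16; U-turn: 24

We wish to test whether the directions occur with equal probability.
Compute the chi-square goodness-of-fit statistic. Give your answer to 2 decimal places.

27.76

Under H₀ each category has probability 1/4, so each expected count is 136/4 = 34.
cat           O        E   (O−E)²/E
left         40       34      1.059
straight     56       34     14.235
right        16       34      9.529
U-turn       24       34      2.941
Sum = 27.76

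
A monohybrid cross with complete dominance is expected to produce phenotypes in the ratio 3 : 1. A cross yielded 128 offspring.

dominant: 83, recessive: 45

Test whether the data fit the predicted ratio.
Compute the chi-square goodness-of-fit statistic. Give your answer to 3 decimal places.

Ratio total = 4. Expected counts: 128×3/4 = 96, 128×1/4 = 32.
dominant: (83 − 96)²/96 = 169/96 = 1.7604
recessive: (45 − 32)²/32 = 169/32 = 5.2813
Sum = 7.042

7.042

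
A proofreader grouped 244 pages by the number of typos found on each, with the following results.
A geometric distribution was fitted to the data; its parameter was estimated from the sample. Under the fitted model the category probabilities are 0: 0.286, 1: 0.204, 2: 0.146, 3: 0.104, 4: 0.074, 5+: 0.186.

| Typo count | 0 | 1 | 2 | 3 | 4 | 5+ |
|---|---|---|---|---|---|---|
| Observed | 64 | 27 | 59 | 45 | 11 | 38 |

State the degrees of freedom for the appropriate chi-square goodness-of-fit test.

4

There are k = 6 categories and 1 parameter estimated from the data, so df = 6 − 1 − 1 = 4.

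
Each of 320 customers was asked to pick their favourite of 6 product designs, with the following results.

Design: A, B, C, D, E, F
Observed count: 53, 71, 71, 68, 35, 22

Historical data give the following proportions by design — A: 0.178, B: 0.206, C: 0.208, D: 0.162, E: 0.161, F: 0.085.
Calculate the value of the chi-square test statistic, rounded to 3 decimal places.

12.292

Expected counts E_i = n·p_i: 320×0.178 = 56.96, 320×0.206 = 65.92, 320×0.208 = 66.56, 320×0.162 = 51.84, 320×0.161 = 51.52, 320×0.085 = 27.2.
χ² = (53−56.96)²/56.96 + (71−65.92)²/65.92 + (71−66.56)²/66.56 + (68−51.84)²/51.84 + (35−51.52)²/51.52 + (22−27.2)²/27.2
   = 0.2753 + 0.3915 + 0.2962 + 5.0375 + 5.2972 + 0.9941
Sum = 12.292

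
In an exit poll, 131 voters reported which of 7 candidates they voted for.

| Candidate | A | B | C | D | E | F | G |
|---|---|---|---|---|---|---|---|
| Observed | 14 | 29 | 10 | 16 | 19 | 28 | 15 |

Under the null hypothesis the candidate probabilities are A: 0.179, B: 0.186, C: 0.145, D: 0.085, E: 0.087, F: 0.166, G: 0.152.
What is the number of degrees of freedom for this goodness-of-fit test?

There are k = 7 categories and no parameters were estimated from the data, so df = 7 − 1 = 6.

6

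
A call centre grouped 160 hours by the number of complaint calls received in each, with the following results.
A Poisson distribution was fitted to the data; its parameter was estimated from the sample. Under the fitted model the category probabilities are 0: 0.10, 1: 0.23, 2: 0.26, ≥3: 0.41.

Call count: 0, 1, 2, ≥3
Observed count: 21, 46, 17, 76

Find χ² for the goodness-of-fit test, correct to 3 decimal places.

Expected counts E_i = n·p_i: 160×0.10 = 16, 160×0.23 = 36.8, 160×0.26 = 41.6, 160×0.41 = 65.6.
0: (21 − 16)²/16 = 25/16 = 1.5625
1: (46 − 36.8)²/36.8 = 84.64/36.8 = 2.3000
2: (17 − 41.6)²/41.6 = 605.16/41.6 = 14.5471
≥3: (76 − 65.6)²/65.6 = 108.16/65.6 = 1.6488
Sum = 20.058

20.058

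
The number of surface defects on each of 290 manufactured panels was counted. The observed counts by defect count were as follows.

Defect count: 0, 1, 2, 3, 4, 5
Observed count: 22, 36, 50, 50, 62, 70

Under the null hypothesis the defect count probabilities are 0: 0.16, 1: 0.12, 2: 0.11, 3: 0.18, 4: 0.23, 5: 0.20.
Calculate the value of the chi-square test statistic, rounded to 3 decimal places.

Expected counts E_i = n·p_i: 290×0.16 = 46.4, 290×0.12 = 34.8, 290×0.11 = 31.9, 290×0.18 = 52.2, 290×0.23 = 66.7, 290×0.20 = 58.
χ² = (22−46.4)²/46.4 + (36−34.8)²/34.8 + (50−31.9)²/31.9 + (50−52.2)²/52.2 + (62−66.7)²/66.7 + (70−58)²/58
   = 12.8310 + 0.0414 + 10.2699 + 0.0927 + 0.3312 + 2.4828
Sum = 26.049

26.049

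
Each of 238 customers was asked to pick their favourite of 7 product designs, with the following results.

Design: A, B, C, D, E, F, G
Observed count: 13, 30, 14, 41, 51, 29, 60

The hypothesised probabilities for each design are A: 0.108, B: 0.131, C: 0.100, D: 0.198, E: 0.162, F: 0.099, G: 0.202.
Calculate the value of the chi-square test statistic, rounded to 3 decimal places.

Expected counts E_i = n·p_i: 238×0.108 = 25.704, 238×0.131 = 31.178, 238×0.100 = 23.8, 238×0.198 = 47.124, 238×0.162 = 38.556, 238×0.099 = 23.562, 238×0.202 = 48.076.
A: (13 − 25.704)²/25.704 = 161.391616/25.704 = 6.2789
B: (30 − 31.178)²/31.178 = 1.387684/31.178 = 0.0445
C: (14 − 23.8)²/23.8 = 96.04/23.8 = 4.0353
D: (41 − 47.124)²/47.124 = 37.503376/47.124 = 0.7958
E: (51 − 38.556)²/38.556 = 154.853136/38.556 = 4.0163
F: (29 − 23.562)²/23.562 = 29.571844/23.562 = 1.2551
G: (60 − 48.076)²/48.076 = 142.181776/48.076 = 2.9574
Sum = 19.383

19.383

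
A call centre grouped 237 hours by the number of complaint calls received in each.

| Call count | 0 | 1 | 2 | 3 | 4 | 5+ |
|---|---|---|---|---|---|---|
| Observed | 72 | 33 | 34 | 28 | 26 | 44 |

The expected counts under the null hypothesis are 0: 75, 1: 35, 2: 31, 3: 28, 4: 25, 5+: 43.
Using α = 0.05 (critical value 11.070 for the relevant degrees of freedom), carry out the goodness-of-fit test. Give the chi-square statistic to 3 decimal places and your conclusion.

cat         O        E   (O−E)²/E
0          72       75     0.1200
1          33       35     0.1143
2          34       31     0.2903
3          28       28     0.0000
4          26       25     0.0400
5+         44       43     0.0233
Sum = 0.588
df = 5. Since 0.588 < 11.070, we do not reject H₀.

0.588; do not reject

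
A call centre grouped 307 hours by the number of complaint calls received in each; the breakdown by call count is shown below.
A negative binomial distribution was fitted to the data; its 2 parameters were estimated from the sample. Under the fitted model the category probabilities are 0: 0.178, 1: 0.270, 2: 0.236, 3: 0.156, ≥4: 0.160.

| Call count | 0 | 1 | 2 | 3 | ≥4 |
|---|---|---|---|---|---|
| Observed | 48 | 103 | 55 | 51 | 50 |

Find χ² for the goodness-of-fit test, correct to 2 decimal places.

10.11

Expected counts E_i = n·p_i: 307×0.178 = 54.646, 307×0.270 = 82.89, 307×0.236 = 72.452, 307×0.156 = 47.892, 307×0.160 = 49.12.
0: (48 − 54.646)²/54.646 = 44.169316/54.646 = 0.808
1: (103 − 82.89)²/82.89 = 404.4121/82.89 = 4.879
2: (55 − 72.452)²/72.452 = 304.572304/72.452 = 4.204
3: (51 − 47.892)²/47.892 = 9.659664/47.892 = 0.202
≥4: (50 − 49.12)²/49.12 = 0.7744/49.12 = 0.016
Sum = 10.11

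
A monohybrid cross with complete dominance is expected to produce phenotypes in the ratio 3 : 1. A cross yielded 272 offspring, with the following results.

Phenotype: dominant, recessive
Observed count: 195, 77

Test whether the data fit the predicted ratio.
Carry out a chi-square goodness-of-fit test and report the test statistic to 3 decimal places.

1.588

Ratio total = 4. Expected counts: 272×3/4 = 204, 272×1/4 = 68.
χ² = (195−204)²/204 + (77−68)²/68
   = 0.3971 + 1.1912
Sum = 1.588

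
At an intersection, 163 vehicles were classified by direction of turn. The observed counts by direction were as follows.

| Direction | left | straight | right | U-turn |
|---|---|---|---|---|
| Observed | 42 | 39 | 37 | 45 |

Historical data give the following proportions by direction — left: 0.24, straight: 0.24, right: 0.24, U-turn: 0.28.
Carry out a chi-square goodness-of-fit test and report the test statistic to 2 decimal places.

0.34

Expected counts E_i = n·p_i: 163×0.24 = 39.12, 163×0.24 = 39.12, 163×0.24 = 39.12, 163×0.28 = 45.64.
cat           O        E   (O−E)²/E
left         42    39.12      0.212
straight     39    39.12      0.000
right        37    39.12      0.115
U-turn       45    45.64      0.009
Sum = 0.34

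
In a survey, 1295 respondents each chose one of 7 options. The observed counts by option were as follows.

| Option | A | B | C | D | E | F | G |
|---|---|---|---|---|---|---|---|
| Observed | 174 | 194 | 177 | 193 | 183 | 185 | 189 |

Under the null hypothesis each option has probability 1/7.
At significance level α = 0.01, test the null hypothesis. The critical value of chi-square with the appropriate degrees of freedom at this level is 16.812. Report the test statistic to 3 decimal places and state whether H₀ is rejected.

Under H₀ each category has probability 1/7, so each expected count is 1295/7 = 185.
cat         O        E   (O−E)²/E
A         174      185     0.6541
B         194      185     0.4378
C         177      185     0.3459
D         193      185     0.3459
E         183      185     0.0216
F         185      185     0.0000
G         189      185     0.0865
Sum = 1.892
df = 6. Since 1.892 < 16.812, we do not reject H₀.

1.892; do not reject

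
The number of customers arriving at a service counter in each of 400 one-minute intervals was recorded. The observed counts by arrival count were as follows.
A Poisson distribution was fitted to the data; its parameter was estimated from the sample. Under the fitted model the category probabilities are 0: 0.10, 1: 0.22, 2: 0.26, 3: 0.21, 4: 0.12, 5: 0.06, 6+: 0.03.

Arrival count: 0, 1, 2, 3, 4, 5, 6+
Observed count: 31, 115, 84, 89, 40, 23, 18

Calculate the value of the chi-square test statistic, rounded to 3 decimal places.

Expected counts E_i = n·p_i: 400×0.10 = 40, 400×0.22 = 88, 400×0.26 = 104, 400×0.21 = 84, 400×0.12 = 48, 400×0.06 = 24, 400×0.03 = 12.
cat         O        E   (O−E)²/E
0          31       40     2.0250
1         115       88     8.2841
2          84      104     3.8462
3          89       84     0.2976
4          40       48     1.3333
5          23       24     0.0417
6+         18       12     3.0000
Sum = 18.828

18.828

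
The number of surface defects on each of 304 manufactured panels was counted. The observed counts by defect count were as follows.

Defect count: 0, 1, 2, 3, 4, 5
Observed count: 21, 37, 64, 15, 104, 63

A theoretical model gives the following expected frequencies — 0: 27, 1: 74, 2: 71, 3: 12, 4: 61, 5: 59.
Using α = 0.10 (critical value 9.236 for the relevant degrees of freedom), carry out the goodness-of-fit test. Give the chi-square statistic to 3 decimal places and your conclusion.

χ² = (21−27)²/27 + (37−74)²/74 + (64−71)²/71 + (15−12)²/12 + (104−61)²/61 + (63−59)²/59
   = 1.3333 + 18.5000 + 0.6901 + 0.7500 + 30.3115 + 0.2712
Sum = 51.856
df = 5. Since 51.856 > 9.236, we reject H₀.

51.856; reject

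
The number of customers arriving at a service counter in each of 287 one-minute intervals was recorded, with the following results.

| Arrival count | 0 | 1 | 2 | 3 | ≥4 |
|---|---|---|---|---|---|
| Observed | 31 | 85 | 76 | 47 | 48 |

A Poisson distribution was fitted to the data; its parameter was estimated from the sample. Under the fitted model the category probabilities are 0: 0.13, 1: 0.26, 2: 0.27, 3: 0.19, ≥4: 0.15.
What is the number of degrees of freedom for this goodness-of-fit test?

There are k = 5 categories and 1 parameter estimated from the data, so df = 5 − 1 − 1 = 3.

3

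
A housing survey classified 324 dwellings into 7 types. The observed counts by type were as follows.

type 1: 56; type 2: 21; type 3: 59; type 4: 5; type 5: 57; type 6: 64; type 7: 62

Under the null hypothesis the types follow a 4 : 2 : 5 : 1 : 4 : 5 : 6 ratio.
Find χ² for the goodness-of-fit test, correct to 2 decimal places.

Ratio total = 27. Expected counts: 324×4/27 = 48, 324×2/27 = 24, 324×5/27 = 60, 324×1/27 = 12, 324×4/27 = 48, 324×5/27 = 60, 324×6/27 = 72.
cat         O        E   (O−E)²/E
type 1     56       48      1.333
type 2     21       24      0.375
type 3     59       60      0.017
type 4      5       12      4.083
type 5     57       48      1.688
type 6     64       60      0.267
type 7     62       72      1.389
Sum = 9.15

9.15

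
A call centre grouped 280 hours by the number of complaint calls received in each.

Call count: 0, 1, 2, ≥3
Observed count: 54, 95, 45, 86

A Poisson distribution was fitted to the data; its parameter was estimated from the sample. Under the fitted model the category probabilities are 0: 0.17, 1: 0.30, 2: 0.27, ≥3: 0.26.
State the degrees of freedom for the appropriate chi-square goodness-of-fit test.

2

There are k = 4 categories and 1 parameter estimated from the data, so df = 4 − 1 − 1 = 2.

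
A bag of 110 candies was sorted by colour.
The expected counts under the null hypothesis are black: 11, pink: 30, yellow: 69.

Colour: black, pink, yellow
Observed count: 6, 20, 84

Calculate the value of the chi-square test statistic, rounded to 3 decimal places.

8.867

black: (6 − 11)²/11 = 25/11 = 2.2727
pink: (20 − 30)²/30 = 100/30 = 3.3333
yellow: (84 − 69)²/69 = 225/69 = 3.2609
Sum = 8.867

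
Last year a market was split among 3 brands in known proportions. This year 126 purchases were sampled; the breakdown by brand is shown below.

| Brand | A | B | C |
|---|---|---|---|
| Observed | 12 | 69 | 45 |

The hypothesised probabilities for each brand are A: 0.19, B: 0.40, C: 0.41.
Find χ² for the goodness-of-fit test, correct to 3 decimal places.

Expected counts E_i = n·p_i: 126×0.19 = 23.94, 126×0.40 = 50.4, 126×0.41 = 51.66.
χ² = (12−23.94)²/23.94 + (69−50.4)²/50.4 + (45−51.66)²/51.66
   = 5.9550 + 6.8643 + 0.8586
Sum = 13.678

13.678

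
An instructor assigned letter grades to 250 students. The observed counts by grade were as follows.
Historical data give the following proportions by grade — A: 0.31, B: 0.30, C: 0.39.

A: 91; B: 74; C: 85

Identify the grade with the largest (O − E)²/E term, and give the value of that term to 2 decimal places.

A, 2.35

Expected counts E_i = n·p_i: 250×0.31 = 77.5, 250×0.30 = 75, 250×0.39 = 97.5.
cat         O        E   (O−E)²/E
A          91     77.5      2.352
B          74       75      0.013
C          85     97.5      1.603
The largest term is for A: 2.35.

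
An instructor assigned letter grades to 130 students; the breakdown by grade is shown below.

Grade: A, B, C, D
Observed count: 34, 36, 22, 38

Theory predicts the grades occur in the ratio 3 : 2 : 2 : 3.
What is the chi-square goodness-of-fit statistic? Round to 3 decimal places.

Ratio total = 10. Expected counts: 130×3/10 = 39, 130×2/10 = 26, 130×2/10 = 26, 130×3/10 = 39.
χ² = (34−39)²/39 + (36−26)²/26 + (22−26)²/26 + (38−39)²/39
   = 0.6410 + 3.8462 + 0.6154 + 0.0256
Sum = 5.128

5.128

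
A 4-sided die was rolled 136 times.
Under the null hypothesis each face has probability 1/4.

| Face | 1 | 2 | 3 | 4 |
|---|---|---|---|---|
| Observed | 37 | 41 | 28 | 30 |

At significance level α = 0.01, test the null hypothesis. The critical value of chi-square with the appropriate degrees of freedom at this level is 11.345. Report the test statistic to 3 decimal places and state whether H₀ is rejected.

Expected count for each of the 4 categories: 136/4 = 34.
χ² = (37−34)²/34 + (41−34)²/34 + (28−34)²/34 + (30−34)²/34
   = 0.2647 + 1.4412 + 1.0588 + 0.4706
Sum = 3.235
df = 3. Since 3.235 < 11.345, we do not reject H₀.

3.235; do not reject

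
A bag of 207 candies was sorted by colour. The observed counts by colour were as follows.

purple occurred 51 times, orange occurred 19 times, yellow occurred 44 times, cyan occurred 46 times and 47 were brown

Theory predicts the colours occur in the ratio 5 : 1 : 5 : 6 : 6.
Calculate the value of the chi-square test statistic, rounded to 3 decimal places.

Ratio total = 23. Expected counts: 207×5/23 = 45, 207×1/23 = 9, 207×5/23 = 45, 207×6/23 = 54, 207×6/23 = 54.
χ² = (51−45)²/45 + (19−9)²/9 + (44−45)²/45 + (46−54)²/54 + (47−54)²/54
   = 0.8000 + 11.1111 + 0.0222 + 1.1852 + 0.9074
Sum = 14.026

14.026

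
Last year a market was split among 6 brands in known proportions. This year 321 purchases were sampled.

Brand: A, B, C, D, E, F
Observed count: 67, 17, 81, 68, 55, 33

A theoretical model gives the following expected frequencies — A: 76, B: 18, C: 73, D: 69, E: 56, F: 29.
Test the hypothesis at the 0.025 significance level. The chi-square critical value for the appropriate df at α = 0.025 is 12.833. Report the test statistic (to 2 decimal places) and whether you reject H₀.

A: (67 − 76)²/76 = 81/76 = 1.066
B: (17 − 18)²/18 = 1/18 = 0.056
C: (81 − 73)²/73 = 64/73 = 0.877
D: (68 − 69)²/69 = 1/69 = 0.014
E: (55 − 56)²/56 = 1/56 = 0.018
F: (33 − 29)²/29 = 16/29 = 0.552
Sum = 2.58
df = 5. Since 2.58 < 12.833, we do not reject H₀.

2.58; do not reject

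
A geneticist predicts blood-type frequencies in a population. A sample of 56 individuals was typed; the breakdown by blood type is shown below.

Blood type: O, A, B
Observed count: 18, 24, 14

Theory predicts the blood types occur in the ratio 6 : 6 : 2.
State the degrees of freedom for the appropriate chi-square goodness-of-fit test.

2

There are k = 3 categories and no parameters were estimated from the data, so df = 3 − 1 = 2.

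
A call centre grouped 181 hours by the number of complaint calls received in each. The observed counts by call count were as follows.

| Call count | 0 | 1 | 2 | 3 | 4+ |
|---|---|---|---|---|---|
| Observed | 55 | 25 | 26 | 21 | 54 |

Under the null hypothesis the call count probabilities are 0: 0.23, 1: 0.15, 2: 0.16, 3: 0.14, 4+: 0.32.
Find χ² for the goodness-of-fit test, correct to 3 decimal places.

5.775

Expected counts E_i = n·p_i: 181×0.23 = 41.63, 181×0.15 = 27.15, 181×0.16 = 28.96, 181×0.14 = 25.34, 181×0.32 = 57.92.
cat         O        E   (O−E)²/E
0          55    41.63     4.2939
1          25    27.15     0.1703
2          26    28.96     0.3025
3          21    25.34     0.7433
4+         54    57.92     0.2653
Sum = 5.775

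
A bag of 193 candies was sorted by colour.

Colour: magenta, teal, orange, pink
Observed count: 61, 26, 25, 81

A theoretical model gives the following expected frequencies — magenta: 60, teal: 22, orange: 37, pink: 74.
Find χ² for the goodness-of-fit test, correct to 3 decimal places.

5.298

χ² = (61−60)²/60 + (26−22)²/22 + (25−37)²/37 + (81−74)²/74
   = 0.0167 + 0.7273 + 3.8919 + 0.6622
Sum = 5.298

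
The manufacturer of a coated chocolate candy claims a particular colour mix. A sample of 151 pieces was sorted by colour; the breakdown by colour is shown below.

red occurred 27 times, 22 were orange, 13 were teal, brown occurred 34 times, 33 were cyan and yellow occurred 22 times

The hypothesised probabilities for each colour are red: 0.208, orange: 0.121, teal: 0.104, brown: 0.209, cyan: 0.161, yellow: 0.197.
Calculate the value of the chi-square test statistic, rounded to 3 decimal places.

Expected counts E_i = n·p_i: 151×0.208 = 31.408, 151×0.121 = 18.271, 151×0.104 = 15.704, 151×0.209 = 31.559, 151×0.161 = 24.311, 151×0.197 = 29.747.
cat         O        E   (O−E)²/E
red        27   31.408     0.6186
orange     22   18.271     0.7611
teal       13   15.704     0.4656
brown      34   31.559     0.1888
cyan       33   24.311     3.1055
yellow     22   29.747     2.0175
Sum = 7.157

7.157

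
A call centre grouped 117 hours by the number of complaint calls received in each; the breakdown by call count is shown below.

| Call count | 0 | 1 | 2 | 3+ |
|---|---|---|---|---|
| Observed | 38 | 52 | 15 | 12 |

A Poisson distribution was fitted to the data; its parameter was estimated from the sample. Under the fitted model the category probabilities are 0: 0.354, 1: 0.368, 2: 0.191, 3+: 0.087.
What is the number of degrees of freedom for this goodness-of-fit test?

2

There are k = 4 categories and 1 parameter estimated from the data, so df = 4 − 1 − 1 = 2.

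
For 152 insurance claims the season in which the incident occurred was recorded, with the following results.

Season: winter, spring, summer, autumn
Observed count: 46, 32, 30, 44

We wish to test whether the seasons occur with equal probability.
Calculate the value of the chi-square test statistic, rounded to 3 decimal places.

5.263

Under H₀ each category has probability 1/4, so each expected count is 152/4 = 38.
cat         O        E   (O−E)²/E
winter     46       38     1.6842
spring     32       38     0.9474
summer     30       38     1.6842
autumn     44       38     0.9474
Sum = 5.263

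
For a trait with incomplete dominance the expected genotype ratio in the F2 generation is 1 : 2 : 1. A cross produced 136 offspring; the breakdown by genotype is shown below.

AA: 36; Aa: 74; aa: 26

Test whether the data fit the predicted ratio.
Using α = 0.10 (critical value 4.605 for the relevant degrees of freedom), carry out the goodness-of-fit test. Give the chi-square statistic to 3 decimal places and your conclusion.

Ratio total = 4. Expected counts: 136×1/4 = 34, 136×2/4 = 68, 136×1/4 = 34.
cat         O        E   (O−E)²/E
AA         36       34     0.1176
Aa         74       68     0.5294
aa         26       34     1.8824
Sum = 2.529
df = 2. Since 2.529 < 4.605, we do not reject H₀.

2.529; do not reject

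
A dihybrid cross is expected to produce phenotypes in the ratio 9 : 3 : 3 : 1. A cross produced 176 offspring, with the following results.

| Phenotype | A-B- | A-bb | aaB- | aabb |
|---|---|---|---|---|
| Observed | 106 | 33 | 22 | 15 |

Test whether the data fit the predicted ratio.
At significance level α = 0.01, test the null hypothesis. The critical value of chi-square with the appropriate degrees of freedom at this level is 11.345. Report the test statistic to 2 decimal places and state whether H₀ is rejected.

Ratio total = 16. Expected counts: 176×9/16 = 99, 176×3/16 = 33, 176×3/16 = 33, 176×1/16 = 11.
cat         O        E   (O−E)²/E
A-B-      106       99      0.495
A-bb       33       33      0.000
aaB-       22       33      3.667
aabb       15       11      1.455
Sum = 5.62
df = 3. Since 5.62 < 11.345, we do not reject H₀.

5.62; do not reject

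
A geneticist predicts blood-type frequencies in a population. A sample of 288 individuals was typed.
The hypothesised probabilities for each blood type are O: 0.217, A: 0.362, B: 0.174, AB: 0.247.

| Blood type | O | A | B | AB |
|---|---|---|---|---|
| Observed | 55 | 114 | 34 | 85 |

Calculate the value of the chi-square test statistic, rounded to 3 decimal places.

Expected counts E_i = n·p_i: 288×0.217 = 62.496, 288×0.362 = 104.256, 288×0.174 = 50.112, 288×0.247 = 71.136.
χ² = (55−62.496)²/62.496 + (114−104.256)²/104.256 + (34−50.112)²/50.112 + (85−71.136)²/71.136
   = 0.8991 + 0.9107 + 5.1803 + 2.7020
Sum = 9.692

9.692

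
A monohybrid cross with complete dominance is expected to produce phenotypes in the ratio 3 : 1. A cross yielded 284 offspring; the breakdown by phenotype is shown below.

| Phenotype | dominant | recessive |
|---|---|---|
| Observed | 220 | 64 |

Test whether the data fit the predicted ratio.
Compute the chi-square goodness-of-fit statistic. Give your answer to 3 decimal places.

Ratio total = 4. Expected counts: 284×3/4 = 213, 284×1/4 = 71.
χ² = (220−213)²/213 + (64−71)²/71
   = 0.2300 + 0.6901
Sum = 0.920

0.920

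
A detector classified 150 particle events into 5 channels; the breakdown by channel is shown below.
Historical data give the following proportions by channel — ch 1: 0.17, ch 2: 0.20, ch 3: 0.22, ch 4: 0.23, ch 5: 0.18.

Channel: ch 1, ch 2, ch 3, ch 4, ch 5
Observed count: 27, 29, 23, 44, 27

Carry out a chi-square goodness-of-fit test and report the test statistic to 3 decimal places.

5.768

Expected counts E_i = n·p_i: 150×0.17 = 25.5, 150×0.20 = 30, 150×0.22 = 33, 150×0.23 = 34.5, 150×0.18 = 27.
χ² = (27−25.5)²/25.5 + (29−30)²/30 + (23−33)²/33 + (44−34.5)²/34.5 + (27−27)²/27
   = 0.0882 + 0.0333 + 3.0303 + 2.6159 + 0.0000
Sum = 5.768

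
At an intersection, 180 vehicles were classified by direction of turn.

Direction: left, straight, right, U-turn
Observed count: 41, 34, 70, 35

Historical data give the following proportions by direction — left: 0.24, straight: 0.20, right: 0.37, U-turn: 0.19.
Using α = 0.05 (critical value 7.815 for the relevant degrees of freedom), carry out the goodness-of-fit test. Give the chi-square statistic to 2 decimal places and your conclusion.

0.42; do not reject

Expected counts E_i = n·p_i: 180×0.24 = 43.2, 180×0.20 = 36, 180×0.37 = 66.6, 180×0.19 = 34.2.
cat           O        E   (O−E)²/E
left         41     43.2      0.112
straight     34       36      0.111
right        70     66.6      0.174
U-turn       35     34.2      0.019
Sum = 0.42
df = 3. Since 0.42 < 7.815, we do not reject H₀.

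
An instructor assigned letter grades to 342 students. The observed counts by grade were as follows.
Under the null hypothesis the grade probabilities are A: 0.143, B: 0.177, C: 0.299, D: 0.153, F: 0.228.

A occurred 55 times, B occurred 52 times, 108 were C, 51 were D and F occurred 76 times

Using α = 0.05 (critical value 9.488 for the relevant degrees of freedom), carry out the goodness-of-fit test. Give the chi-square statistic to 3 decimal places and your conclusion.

Expected counts E_i = n·p_i: 342×0.143 = 48.906, 342×0.177 = 60.534, 342×0.299 = 102.258, 342×0.153 = 52.326, 342×0.228 = 77.976.
A: (55 − 48.906)²/48.906 = 37.136836/48.906 = 0.7594
B: (52 − 60.534)²/60.534 = 72.829156/60.534 = 1.2031
C: (108 − 102.258)²/102.258 = 32.970564/102.258 = 0.3224
D: (51 − 52.326)²/52.326 = 1.758276/52.326 = 0.0336
F: (76 − 77.976)²/77.976 = 3.904576/77.976 = 0.0501
Sum = 2.369
df = 4. Since 2.369 < 9.488, we do not reject H₀.

2.369; do not reject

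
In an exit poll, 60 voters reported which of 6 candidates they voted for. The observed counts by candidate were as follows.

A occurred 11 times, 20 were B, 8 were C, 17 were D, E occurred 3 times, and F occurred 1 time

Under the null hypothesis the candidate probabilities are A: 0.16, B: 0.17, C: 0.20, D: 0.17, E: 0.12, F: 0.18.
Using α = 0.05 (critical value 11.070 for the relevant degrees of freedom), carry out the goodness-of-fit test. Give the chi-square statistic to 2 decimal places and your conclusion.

Expected counts E_i = n·p_i: 60×0.16 = 9.6, 60×0.17 = 10.2, 60×0.20 = 12, 60×0.17 = 10.2, 60×0.12 = 7.2, 60×0.18 = 10.8.
A: (11 − 9.6)²/9.6 = 1.96/9.6 = 0.204
B: (20 − 10.2)²/10.2 = 96.04/10.2 = 9.416
C: (8 − 12)²/12 = 16/12 = 1.333
D: (17 − 10.2)²/10.2 = 46.24/10.2 = 4.533
E: (3 − 7.2)²/7.2 = 17.64/7.2 = 2.450
F: (1 − 10.8)²/10.8 = 96.04/10.8 = 8.893
Sum = 26.83
df = 5. Since 26.83 > 11.070, we reject H₀.

26.83; reject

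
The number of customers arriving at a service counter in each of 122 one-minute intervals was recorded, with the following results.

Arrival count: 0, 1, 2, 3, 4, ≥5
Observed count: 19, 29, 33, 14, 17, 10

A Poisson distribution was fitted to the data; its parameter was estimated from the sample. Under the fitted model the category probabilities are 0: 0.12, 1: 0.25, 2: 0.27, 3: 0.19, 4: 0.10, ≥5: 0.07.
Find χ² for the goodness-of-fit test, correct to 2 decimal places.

7.15

Expected counts E_i = n·p_i: 122×0.12 = 14.64, 122×0.25 = 30.5, 122×0.27 = 32.94, 122×0.19 = 23.18, 122×0.10 = 12.2, 122×0.07 = 8.54.
χ² = (19−14.64)²/14.64 + (29−30.5)²/30.5 + (33−32.94)²/32.94 + (14−23.18)²/23.18 + (17−12.2)²/12.2 + (10−8.54)²/8.54
   = 1.298 + 0.074 + 0.000 + 3.636 + 1.889 + 0.250
Sum = 7.15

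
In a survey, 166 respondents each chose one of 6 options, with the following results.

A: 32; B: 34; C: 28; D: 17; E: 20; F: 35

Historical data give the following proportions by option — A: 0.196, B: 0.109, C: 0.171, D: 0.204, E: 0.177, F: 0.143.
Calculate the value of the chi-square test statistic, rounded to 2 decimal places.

30.73

Expected counts E_i = n·p_i: 166×0.196 = 32.536, 166×0.109 = 18.094, 166×0.171 = 28.386, 166×0.204 = 33.864, 166×0.177 = 29.382, 166×0.143 = 23.738.
cat         O        E   (O−E)²/E
A          32   32.536      0.009
B          34   18.094     13.983
C          28   28.386      0.005
D          17   33.864      8.398
E          20   29.382      2.996
F          35   23.738      5.343
Sum = 30.73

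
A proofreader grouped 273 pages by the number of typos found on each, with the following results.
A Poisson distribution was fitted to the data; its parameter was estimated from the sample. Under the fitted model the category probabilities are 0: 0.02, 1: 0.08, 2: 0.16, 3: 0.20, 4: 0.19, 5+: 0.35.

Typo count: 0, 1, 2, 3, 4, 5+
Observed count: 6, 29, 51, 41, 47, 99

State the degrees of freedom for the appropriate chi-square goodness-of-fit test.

4

There are k = 6 categories and 1 parameter estimated from the data, so df = 6 − 1 − 1 = 4.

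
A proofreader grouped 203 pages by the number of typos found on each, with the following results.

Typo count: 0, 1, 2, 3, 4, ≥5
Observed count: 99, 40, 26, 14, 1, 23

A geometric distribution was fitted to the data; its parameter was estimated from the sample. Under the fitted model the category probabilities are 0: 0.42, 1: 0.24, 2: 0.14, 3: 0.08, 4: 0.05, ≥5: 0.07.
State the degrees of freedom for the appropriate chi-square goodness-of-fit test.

There are k = 6 categories and 1 parameter estimated from the data, so df = 6 − 1 − 1 = 4.

4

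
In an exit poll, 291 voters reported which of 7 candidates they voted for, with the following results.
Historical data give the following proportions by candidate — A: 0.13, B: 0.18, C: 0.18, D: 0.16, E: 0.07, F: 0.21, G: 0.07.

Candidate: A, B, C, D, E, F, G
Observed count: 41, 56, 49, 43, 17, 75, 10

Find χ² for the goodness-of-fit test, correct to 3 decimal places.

Expected counts E_i = n·p_i: 291×0.13 = 37.83, 291×0.18 = 52.38, 291×0.18 = 52.38, 291×0.16 = 46.56, 291×0.07 = 20.37, 291×0.21 = 61.11, 291×0.07 = 20.37.
cat         O        E   (O−E)²/E
A          41    37.83     0.2656
B          56    52.38     0.2502
C          49    52.38     0.2181
D          43    46.56     0.2722
E          17    20.37     0.5575
F          75    61.11     3.1571
G          10    20.37     5.2792
Sum = 10.000

10.000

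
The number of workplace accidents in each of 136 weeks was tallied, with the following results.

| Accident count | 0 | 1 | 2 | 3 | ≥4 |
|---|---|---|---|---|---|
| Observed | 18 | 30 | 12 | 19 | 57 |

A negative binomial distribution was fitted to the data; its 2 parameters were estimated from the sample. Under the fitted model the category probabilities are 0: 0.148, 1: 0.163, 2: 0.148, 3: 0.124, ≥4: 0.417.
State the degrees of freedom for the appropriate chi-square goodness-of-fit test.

2

There are k = 5 categories and 2 parameters estimated from the data, so df = 5 − 1 − 2 = 2.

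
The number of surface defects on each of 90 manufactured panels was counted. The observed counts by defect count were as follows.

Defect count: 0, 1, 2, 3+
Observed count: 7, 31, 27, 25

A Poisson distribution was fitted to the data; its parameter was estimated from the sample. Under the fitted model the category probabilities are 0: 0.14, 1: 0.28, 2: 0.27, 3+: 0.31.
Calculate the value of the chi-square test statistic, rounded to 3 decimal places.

4.425

Expected counts E_i = n·p_i: 90×0.14 = 12.6, 90×0.28 = 25.2, 90×0.27 = 24.3, 90×0.31 = 27.9.
0: (7 − 12.6)²/12.6 = 31.36/12.6 = 2.4889
1: (31 − 25.2)²/25.2 = 33.64/25.2 = 1.3349
2: (27 − 24.3)²/24.3 = 7.29/24.3 = 0.3000
3+: (25 − 27.9)²/27.9 = 8.41/27.9 = 0.3014
Sum = 4.425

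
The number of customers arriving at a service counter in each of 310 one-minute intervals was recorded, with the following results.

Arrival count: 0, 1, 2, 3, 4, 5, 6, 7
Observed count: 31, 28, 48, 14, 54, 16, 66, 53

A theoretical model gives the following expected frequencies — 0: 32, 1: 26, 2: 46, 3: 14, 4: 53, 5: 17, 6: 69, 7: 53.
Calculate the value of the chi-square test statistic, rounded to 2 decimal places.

0.48

cat         O        E   (O−E)²/E
0          31       32      0.031
1          28       26      0.154
2          48       46      0.087
3          14       14      0.000
4          54       53      0.019
5          16       17      0.059
6          66       69      0.130
7          53       53      0.000
Sum = 0.48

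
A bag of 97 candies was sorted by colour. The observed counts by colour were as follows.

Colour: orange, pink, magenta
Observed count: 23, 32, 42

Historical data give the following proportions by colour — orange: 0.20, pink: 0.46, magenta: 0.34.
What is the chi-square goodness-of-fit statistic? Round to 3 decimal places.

6.704

Expected counts E_i = n·p_i: 97×0.20 = 19.4, 97×0.46 = 44.62, 97×0.34 = 32.98.
cat          O        E   (O−E)²/E
orange      23     19.4     0.6680
pink        32    44.62     3.5694
magenta     42    32.98     2.4670
Sum = 6.704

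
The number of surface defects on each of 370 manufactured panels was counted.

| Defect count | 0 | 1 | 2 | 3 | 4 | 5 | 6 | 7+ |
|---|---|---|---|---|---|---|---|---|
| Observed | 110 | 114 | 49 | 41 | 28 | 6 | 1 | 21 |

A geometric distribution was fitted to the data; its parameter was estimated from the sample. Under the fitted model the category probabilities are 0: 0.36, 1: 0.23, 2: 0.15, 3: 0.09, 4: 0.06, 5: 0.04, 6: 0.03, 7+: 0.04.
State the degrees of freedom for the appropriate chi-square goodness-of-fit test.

There are k = 8 categories and 1 parameter estimated from the data, so df = 8 − 1 − 1 = 6.

6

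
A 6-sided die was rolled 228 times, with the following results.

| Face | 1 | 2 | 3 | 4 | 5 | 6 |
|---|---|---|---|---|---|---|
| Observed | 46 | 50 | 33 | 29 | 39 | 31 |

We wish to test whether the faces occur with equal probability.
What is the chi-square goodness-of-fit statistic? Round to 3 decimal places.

Under H₀ each category has probability 1/6, so each expected count is 228/6 = 38.
χ² = (46−38)²/38 + (50−38)²/38 + (33−38)²/38 + (29−38)²/38 + (39−38)²/38 + (31−38)²/38
   = 1.6842 + 3.7895 + 0.6579 + 2.1316 + 0.0263 + 1.2895
Sum = 9.579

9.579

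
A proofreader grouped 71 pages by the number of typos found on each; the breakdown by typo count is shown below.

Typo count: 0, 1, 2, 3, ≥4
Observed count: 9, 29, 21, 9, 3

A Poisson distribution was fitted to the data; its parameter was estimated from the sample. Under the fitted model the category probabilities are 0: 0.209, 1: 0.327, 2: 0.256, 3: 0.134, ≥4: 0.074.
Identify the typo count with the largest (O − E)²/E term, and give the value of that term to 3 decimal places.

Expected counts E_i = n·p_i: 71×0.209 = 14.839, 71×0.327 = 23.217, 71×0.256 = 18.176, 71×0.134 = 9.514, 71×0.074 = 5.254.
cat         O        E   (O−E)²/E
0           9   14.839     2.2976
1          29   23.217     1.4405
2          21   18.176     0.4388
3           9    9.514     0.0278
≥4          3    5.254     0.9670
The largest term is for 0: 2.298.

0, 2.298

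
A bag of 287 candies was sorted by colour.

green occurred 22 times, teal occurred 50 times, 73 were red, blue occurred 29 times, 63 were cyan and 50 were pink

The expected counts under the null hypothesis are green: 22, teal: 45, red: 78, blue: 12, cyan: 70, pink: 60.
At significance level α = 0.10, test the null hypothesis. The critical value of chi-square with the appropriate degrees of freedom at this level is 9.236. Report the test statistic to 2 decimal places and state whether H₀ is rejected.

χ² = (22−22)²/22 + (50−45)²/45 + (73−78)²/78 + (29−12)²/12 + (63−70)²/70 + (50−60)²/60
   = 0.000 + 0.556 + 0.321 + 24.083 + 0.700 + 1.667
Sum = 27.33
df = 5. Since 27.33 > 9.236, we reject H₀.

27.33; reject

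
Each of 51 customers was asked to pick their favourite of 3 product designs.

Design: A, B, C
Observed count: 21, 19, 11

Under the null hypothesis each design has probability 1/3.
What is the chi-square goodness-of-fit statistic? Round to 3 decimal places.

Under H₀ each category has probability 1/3, so each expected count is 51/3 = 17.
A: (21 − 17)²/17 = 16/17 = 0.9412
B: (19 − 17)²/17 = 4/17 = 0.2353
C: (11 − 17)²/17 = 36/17 = 2.1176
Sum = 3.294

3.294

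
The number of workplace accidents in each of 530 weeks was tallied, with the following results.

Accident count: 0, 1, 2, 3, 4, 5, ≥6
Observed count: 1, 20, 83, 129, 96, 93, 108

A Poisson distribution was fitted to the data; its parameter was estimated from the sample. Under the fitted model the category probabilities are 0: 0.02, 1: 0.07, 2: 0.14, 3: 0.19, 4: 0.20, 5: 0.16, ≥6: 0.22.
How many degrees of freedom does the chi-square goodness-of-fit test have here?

There are k = 7 categories and 1 parameter estimated from the data, so df = 7 − 1 − 1 = 5.

5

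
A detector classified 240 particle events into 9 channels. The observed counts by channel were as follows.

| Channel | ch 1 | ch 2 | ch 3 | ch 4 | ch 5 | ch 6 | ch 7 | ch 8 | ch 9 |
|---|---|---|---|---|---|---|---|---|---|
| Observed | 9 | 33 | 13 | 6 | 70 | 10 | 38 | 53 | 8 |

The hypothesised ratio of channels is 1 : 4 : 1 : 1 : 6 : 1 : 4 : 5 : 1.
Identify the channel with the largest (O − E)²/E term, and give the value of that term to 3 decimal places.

ch 5, 1.667

Ratio total = 24. Expected counts: 240×1/24 = 10, 240×4/24 = 40, 240×1/24 = 10, 240×1/24 = 10, 240×6/24 = 60, 240×1/24 = 10, 240×4/24 = 40, 240×5/24 = 50, 240×1/24 = 10.
cat         O        E   (O−E)²/E
ch 1        9       10     0.1000
ch 2       33       40     1.2250
ch 3       13       10     0.9000
ch 4        6       10     1.6000
ch 5       70       60     1.6667
ch 6       10       10     0.0000
ch 7       38       40     0.1000
ch 8       53       50     0.1800
ch 9        8       10     0.4000
The largest term is for ch 5: 1.667.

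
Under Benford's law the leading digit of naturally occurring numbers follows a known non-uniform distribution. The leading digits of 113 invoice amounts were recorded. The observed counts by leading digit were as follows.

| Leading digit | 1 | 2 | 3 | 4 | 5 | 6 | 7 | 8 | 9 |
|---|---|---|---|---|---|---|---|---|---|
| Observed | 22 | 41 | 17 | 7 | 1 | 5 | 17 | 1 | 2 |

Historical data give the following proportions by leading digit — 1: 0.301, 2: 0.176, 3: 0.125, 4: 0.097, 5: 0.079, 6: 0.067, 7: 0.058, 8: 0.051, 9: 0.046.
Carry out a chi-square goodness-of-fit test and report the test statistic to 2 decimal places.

59.14

Expected counts E_i = n·p_i: 113×0.301 = 34.013, 113×0.176 = 19.888, 113×0.125 = 14.125, 113×0.097 = 10.961, 113×0.079 = 8.927, 113×0.067 = 7.571, 113×0.058 = 6.554, 113×0.051 = 5.763, 113×0.046 = 5.198.
χ² = (22−34.013)²/34.013 + (41−19.888)²/19.888 + (17−14.125)²/14.125 + (7−10.961)²/10.961 + (1−8.927)²/8.927 + (5−7.571)²/7.571 + (17−6.554)²/6.554 + (1−5.763)²/5.763 + (2−5.198)²/5.198
   = 4.243 + 22.411 + 0.585 + 1.431 + 7.039 + 0.873 + 16.649 + 3.937 + 1.968
Sum = 59.14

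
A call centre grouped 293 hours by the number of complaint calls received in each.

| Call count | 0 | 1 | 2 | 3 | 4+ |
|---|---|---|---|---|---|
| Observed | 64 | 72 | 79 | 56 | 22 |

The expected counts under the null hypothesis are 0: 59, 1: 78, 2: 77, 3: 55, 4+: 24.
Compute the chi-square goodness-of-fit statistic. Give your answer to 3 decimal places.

1.122

cat         O        E   (O−E)²/E
0          64       59     0.4237
1          72       78     0.4615
2          79       77     0.0519
3          56       55     0.0182
4+         22       24     0.1667
Sum = 1.122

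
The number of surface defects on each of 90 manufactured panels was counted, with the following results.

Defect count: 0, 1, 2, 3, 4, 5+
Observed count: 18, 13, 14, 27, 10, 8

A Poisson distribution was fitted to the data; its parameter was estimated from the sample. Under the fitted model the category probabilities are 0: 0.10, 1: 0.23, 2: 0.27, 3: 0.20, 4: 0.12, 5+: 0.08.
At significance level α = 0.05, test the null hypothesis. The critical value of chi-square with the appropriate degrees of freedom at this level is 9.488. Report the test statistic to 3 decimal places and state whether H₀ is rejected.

Expected counts E_i = n·p_i: 90×0.10 = 9, 90×0.23 = 20.7, 90×0.27 = 24.3, 90×0.20 = 18, 90×0.12 = 10.8, 90×0.08 = 7.2.
0: (18 − 9)²/9 = 81/9 = 9.0000
1: (13 − 20.7)²/20.7 = 59.29/20.7 = 2.8643
2: (14 − 24.3)²/24.3 = 106.09/24.3 = 4.3658
3: (27 − 18)²/18 = 81/18 = 4.5000
4: (10 − 10.8)²/10.8 = 0.64/10.8 = 0.0593
5+: (8 − 7.2)²/7.2 = 0.64/7.2 = 0.0889
Sum = 20.878
df = 4. Since 20.878 > 9.488, we reject H₀.

20.878; reject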